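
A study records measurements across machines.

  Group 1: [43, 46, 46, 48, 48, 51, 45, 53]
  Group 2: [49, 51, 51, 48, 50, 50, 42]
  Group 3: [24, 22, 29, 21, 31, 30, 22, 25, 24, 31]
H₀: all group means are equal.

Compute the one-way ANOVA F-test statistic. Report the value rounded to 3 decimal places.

test statistic = 118.436

Group means [47.50, 48.71, 25.90], grand mean 39.200
SSB = Σnᵢ(x̄ᵢ−x̄)² = 2953.671; SSW = ΣΣ(x−x̄ᵢ)² = 274.329
MSB = 2953.671/2 = 1476.8357; MSW = 274.329/22 = 12.4695
F = MSB/MSW = 118.4360
df = (2, 22)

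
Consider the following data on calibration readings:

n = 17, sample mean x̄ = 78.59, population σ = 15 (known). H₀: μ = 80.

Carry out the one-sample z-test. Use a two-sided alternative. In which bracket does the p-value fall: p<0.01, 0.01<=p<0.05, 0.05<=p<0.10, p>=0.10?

SE = σ/√n = 15/√17 = 3.6380
z = (x̄−μ₀)/SE = (78.59−80)/3.6380 = -0.3876
p-value (two-sided) = 0.69833
→ bracket: p>=0.10

p-value bracket: p>=0.10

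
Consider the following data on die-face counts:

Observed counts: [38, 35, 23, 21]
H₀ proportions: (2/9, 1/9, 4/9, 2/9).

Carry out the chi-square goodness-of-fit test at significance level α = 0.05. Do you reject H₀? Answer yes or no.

reject H₀: yes

n = 117; E_i = n·p_i = [26.00, 13.00, 52.00, 26.00]
χ² = (38−26.00)²/26.00 + (35−13.00)²/13.00 + (23−52.00)²/52.00 + (21−26.00)²/26.00 = 59.9038
df = 3
p-value (upper-tail) = 0.00000
At α=0.05: p < α → reject H₀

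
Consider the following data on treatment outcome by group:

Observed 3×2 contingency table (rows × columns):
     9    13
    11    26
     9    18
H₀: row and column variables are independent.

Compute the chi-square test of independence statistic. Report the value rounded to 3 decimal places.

test statistic = 0.774

Row totals [22, 37, 27], col totals [29, 57], n=86
χ² = (9−7.42)²/7.42 + (13−14.58)²/14.58 + (11−12.48)²/12.48 + (26−24.52)²/24.52 + (9−9.10)²/9.10 + (18−17.90)²/17.90 = 0.7741
df = 2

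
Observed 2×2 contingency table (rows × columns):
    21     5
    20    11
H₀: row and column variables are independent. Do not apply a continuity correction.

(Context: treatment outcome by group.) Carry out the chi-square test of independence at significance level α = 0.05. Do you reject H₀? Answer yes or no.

reject H₀: no

Row totals [26, 31], col totals [41, 16], n=57
χ² = (21−18.70)²/18.70 + (5−7.30)²/7.30 + (20−22.30)²/22.30 + (11−8.70)²/8.70 = 1.8500
df = 1
p-value (upper-tail) = 0.17378
At α=0.05: p ≥ α → fail to reject H₀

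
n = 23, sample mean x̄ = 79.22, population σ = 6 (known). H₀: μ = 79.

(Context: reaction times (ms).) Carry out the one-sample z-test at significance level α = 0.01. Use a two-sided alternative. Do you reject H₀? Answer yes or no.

SE = σ/√n = 6/√23 = 1.2511
z = (x̄−μ₀)/SE = (79.22−79)/1.2511 = 0.1758
p-value (two-sided) = 0.86041
At α=0.01: p ≥ α → fail to reject H₀

reject H₀: no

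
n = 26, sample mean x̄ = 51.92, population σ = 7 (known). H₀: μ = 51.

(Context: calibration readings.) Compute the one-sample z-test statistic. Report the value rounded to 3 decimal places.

test statistic = 0.670

SE = σ/√n = 7/√26 = 1.3728
z = (x̄−μ₀)/SE = (51.92−51)/1.3728 = 0.6702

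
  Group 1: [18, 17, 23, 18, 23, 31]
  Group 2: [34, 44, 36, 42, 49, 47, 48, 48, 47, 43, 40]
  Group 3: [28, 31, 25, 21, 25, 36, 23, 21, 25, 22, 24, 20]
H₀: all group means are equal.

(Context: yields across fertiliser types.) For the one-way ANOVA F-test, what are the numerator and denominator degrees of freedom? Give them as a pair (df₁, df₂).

k = 3 groups, N = 29 total
df = (k−1, N−k) = (3−1, 29−3) = (2, 26)

degrees of freedom = [2, 26]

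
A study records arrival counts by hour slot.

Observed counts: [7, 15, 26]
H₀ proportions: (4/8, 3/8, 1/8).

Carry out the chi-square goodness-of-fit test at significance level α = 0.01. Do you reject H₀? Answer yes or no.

n = 48; E_i = n·p_i = [24.00, 18.00, 6.00]
χ² = (7−24.00)²/24.00 + (15−18.00)²/18.00 + (26−6.00)²/6.00 = 79.2083
df = 2
p-value (upper-tail) = 0.00000
At α=0.01: p < α → reject H₀

reject H₀: yes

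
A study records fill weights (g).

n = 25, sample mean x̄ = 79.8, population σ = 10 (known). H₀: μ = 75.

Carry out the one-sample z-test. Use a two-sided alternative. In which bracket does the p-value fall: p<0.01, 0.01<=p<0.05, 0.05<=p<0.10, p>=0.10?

p-value bracket: 0.01<=p<0.05

SE = σ/√n = 10/√25 = 2.0000
z = (x̄−μ₀)/SE = (79.8−75)/2.0000 = 2.4000
p-value (two-sided) = 0.01640
→ bracket: 0.01<=p<0.05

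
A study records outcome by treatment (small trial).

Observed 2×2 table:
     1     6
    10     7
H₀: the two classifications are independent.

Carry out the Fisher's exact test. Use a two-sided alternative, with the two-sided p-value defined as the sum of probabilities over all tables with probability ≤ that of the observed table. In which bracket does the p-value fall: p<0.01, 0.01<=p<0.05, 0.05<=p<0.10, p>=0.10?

p-value bracket: 0.05<=p<0.10

Margins: r₁=7, r₂=17, c₁=11, c₂=13, n=24
p_obs = C(7,1)·C(17,10)/C(24,11); sum pmf over tables with pmf ≤ p_obs
p-value (two-sided) = 0.07780
→ bracket: 0.05<=p<0.10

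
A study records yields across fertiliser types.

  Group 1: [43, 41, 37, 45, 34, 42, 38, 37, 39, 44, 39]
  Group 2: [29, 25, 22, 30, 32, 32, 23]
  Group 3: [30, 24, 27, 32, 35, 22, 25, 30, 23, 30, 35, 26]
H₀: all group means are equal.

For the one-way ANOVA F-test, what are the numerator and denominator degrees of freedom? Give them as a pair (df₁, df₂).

degrees of freedom = [2, 27]

k = 3 groups, N = 30 total
df = (k−1, N−k) = (3−1, 30−3) = (2, 27)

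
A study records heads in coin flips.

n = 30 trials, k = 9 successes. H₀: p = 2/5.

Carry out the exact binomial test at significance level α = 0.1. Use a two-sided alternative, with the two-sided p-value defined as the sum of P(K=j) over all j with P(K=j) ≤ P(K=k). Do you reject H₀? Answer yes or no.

Exact binomial: n=30, k=9, p₀=2/5=0.4000
P(X=j) = C(n,j)·p₀^j·(1−p₀)^(n−j); p = Σ P(X=j) over j with P(X=j) ≤ P(X=9)
p-value (two-sided) = 0.35166
At α=0.1: p ≥ α → fail to reject H₀

reject H₀: no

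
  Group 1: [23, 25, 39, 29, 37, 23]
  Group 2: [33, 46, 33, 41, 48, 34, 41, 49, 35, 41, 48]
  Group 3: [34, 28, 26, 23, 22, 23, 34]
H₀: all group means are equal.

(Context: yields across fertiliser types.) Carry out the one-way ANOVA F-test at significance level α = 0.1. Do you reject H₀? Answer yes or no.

reject H₀: yes

Group means [29.33, 40.82, 27.14], grand mean 33.958
SSB = Σnᵢ(x̄ᵢ−x̄)² = 971.131; SSW = ΣΣ(x−x̄ᵢ)² = 807.827
MSB = 971.131/2 = 485.5657; MSW = 807.827/21 = 38.4679
F = MSB/MSW = 12.6226
df = (2, 21)
p-value (upper-tail) = 0.00025
At α=0.1: p < α → reject H₀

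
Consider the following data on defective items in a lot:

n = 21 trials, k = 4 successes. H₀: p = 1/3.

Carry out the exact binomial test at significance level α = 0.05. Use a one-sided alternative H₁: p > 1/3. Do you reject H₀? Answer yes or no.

Exact binomial: n=21, k=4, p₀=1/3=0.3333
P(X≥4) from Σ C(n,i)·p₀^i·(1−p₀)^(n−i)
p-value (one-sided, H₁ greater) = 0.95384
At α=0.05: p ≥ α → fail to reject H₀

reject H₀: no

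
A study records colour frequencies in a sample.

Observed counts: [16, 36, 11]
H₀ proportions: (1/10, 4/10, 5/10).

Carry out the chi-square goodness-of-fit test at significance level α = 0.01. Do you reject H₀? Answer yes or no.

n = 63; E_i = n·p_i = [6.30, 25.20, 31.50]
χ² = (16−6.30)²/6.30 + (36−25.20)²/25.20 + (11−31.50)²/31.50 = 32.9048
df = 2
p-value (upper-tail) = 0.00000
At α=0.01: p < α → reject H₀

reject H₀: yes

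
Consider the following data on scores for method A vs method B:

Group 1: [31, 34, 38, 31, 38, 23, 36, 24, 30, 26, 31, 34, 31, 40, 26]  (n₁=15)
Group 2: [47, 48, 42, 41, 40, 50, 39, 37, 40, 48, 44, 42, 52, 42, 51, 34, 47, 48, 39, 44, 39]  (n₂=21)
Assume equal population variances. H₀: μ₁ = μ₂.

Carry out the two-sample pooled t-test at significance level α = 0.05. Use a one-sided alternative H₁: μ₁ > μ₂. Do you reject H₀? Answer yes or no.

x̄₁=31.533, s₁=5.222, n₁=15
x̄₂=43.524, s₂=4.936, n₂=21
s_p² = [14·5.222² + 20·4.936²]/34 = 25.5580
SE = √(s_p²·(1/15+1/21)) = 1.7091
t = (31.533−43.524)/1.7091 = -7.0158
df = 34
p-value (one-sided, H₁ greater) = 1.00000
At α=0.05: p ≥ α → fail to reject H₀

reject H₀: no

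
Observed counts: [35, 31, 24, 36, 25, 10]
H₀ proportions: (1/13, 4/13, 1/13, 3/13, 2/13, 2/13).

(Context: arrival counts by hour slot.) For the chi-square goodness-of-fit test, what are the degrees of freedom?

degrees of freedom = 5

df = k − 1 = 6 − 1 = 5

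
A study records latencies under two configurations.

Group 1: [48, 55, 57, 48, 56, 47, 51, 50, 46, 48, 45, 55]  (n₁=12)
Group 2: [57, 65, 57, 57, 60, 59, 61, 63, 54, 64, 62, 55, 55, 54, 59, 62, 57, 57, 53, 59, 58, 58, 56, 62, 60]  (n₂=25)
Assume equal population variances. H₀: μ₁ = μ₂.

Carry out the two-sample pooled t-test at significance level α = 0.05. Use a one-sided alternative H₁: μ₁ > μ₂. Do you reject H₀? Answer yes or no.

reject H₀: no

x̄₁=50.500, s₁=4.210, n₁=12
x̄₂=58.560, s₂=3.254, n₂=25
s_p² = [11·4.210² + 24·3.254²]/35 = 12.8331
SE = √(s_p²·(1/12+1/25)) = 1.2581
t = (50.500−58.560)/1.2581 = -6.4066
df = 35
p-value (one-sided, H₁ greater) = 1.00000
At α=0.05: p ≥ α → fail to reject H₀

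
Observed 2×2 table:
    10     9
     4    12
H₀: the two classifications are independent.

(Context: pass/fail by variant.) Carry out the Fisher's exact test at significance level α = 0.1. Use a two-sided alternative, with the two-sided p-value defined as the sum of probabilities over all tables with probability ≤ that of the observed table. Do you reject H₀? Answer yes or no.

Margins: r₁=19, r₂=16, c₁=14, c₂=21, n=35
p_obs = C(19,10)·C(16,4)/C(35,14); sum pmf over tables with pmf ≤ p_obs
p-value (two-sided) = 0.16619
At α=0.1: p ≥ α → fail to reject H₀

reject H₀: no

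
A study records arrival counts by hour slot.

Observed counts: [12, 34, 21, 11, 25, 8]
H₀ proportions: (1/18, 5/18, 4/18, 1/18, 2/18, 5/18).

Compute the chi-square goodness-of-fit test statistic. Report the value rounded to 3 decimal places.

test statistic = 40.095

n = 111; E_i = n·p_i = [6.17, 30.83, 24.67, 6.17, 12.33, 30.83]
χ² = (12−6.17)²/6.17 + (34−30.83)²/30.83 + (21−24.67)²/24.67 + (11−6.17)²/6.17 + (25−12.33)²/12.33 + (8−30.83)²/30.83 = 40.0946
df = 5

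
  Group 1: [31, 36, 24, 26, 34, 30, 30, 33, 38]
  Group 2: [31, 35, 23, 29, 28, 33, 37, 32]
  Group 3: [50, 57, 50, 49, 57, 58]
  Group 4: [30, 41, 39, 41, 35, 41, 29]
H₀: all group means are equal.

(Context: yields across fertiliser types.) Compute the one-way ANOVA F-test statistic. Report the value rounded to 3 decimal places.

test statistic = 34.645

Group means [31.33, 31.00, 53.50, 36.57], grand mean 36.900
SSB = Σnᵢ(x̄ᵢ−x̄)² = 2211.486; SSW = ΣΣ(x−x̄ᵢ)² = 553.214
MSB = 2211.486/3 = 737.1619; MSW = 553.214/26 = 21.2775
F = MSB/MSW = 34.6452
df = (3, 26)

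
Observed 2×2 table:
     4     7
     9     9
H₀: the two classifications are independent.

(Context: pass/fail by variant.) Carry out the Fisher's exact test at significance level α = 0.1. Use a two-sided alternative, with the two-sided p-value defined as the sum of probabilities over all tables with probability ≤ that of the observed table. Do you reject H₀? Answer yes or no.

reject H₀: no

Margins: r₁=11, r₂=18, c₁=13, c₂=16, n=29
p_obs = C(11,4)·C(18,9)/C(29,13); sum pmf over tables with pmf ≤ p_obs
p-value (two-sided) = 0.70211
At α=0.1: p ≥ α → fail to reject H₀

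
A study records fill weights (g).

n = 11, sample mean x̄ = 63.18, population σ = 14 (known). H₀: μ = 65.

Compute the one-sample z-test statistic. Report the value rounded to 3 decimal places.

test statistic = -0.431

SE = σ/√n = 14/√11 = 4.2212
z = (x̄−μ₀)/SE = (63.18−65)/4.2212 = -0.4312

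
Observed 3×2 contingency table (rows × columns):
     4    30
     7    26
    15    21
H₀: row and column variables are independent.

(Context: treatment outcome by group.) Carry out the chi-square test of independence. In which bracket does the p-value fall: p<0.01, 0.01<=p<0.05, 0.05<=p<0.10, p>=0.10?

p-value bracket: 0.01<=p<0.05

Row totals [34, 33, 36], col totals [26, 77], n=103
χ² = (4−8.58)²/8.58 + (30−25.42)²/25.42 + (7−8.33)²/8.33 + (26−24.67)²/24.67 + (15−9.09)²/9.09 + (21−26.91)²/26.91 = 8.7030
df = 2
p-value (upper-tail) = 0.01289
→ bracket: 0.01<=p<0.05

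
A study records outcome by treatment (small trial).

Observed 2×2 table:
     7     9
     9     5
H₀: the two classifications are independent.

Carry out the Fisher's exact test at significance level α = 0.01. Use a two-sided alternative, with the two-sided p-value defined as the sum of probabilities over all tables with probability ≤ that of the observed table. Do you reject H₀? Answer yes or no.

reject H₀: no

Margins: r₁=16, r₂=14, c₁=16, c₂=14, n=30
p_obs = C(16,7)·C(14,9)/C(30,16); sum pmf over tables with pmf ≤ p_obs
p-value (two-sided) = 0.29888
At α=0.01: p ≥ α → fail to reject H₀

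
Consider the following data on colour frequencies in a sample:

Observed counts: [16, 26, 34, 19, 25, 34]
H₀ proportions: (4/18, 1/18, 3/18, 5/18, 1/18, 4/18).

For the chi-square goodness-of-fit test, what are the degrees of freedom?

df = k − 1 = 6 − 1 = 5

degrees of freedom = 5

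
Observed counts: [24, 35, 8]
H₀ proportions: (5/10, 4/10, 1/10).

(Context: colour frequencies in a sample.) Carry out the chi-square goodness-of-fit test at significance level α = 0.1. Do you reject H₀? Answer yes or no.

reject H₀: yes

n = 67; E_i = n·p_i = [33.50, 26.80, 6.70]
χ² = (24−33.50)²/33.50 + (35−26.80)²/26.80 + (8−6.70)²/6.70 = 5.4552
df = 2
p-value (upper-tail) = 0.06538
At α=0.1: p < α → reject H₀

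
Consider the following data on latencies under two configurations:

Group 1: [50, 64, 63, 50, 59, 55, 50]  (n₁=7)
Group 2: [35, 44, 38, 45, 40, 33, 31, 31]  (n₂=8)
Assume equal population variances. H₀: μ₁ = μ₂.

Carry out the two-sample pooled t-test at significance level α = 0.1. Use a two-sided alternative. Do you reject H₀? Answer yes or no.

x̄₁=55.857, s₁=6.203, n₁=7
x̄₂=37.125, s₂=5.540, n₂=8
s_p² = [6·6.203² + 7·5.540²]/13 = 34.2871
SE = √(s_p²·(1/7+1/8)) = 3.0305
t = (55.857−37.125)/3.0305 = 6.1812
df = 13
p-value (two-sided) = 0.00003
At α=0.1: p < α → reject H₀

reject H₀: yes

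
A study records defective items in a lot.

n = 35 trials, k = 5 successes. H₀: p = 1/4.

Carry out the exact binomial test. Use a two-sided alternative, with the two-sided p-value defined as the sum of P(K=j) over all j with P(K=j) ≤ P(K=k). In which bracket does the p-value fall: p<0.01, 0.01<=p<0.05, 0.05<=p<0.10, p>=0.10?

p-value bracket: p>=0.10

Exact binomial: n=35, k=5, p₀=1/4=0.2500
P(X=j) = C(n,j)·p₀^j·(1−p₀)^(n−j); p = Σ P(X=j) over j with P(X=j) ≤ P(X=5)
p-value (two-sided) = 0.17319
→ bracket: p>=0.10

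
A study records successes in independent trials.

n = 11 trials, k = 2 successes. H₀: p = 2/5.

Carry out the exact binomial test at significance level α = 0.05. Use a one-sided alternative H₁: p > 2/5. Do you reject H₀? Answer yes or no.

reject H₀: no

Exact binomial: n=11, k=2, p₀=2/5=0.4000
P(X≥2) from Σ C(n,i)·p₀^i·(1−p₀)^(n−i)
p-value (one-sided, H₁ greater) = 0.96977
At α=0.05: p ≥ α → fail to reject H₀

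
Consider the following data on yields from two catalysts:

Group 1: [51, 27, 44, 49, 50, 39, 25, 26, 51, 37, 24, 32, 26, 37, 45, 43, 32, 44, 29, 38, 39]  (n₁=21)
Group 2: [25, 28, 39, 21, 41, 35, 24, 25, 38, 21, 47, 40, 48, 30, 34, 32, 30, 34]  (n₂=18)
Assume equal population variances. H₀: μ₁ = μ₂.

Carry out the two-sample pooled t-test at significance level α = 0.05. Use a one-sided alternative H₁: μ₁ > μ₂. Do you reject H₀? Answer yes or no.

reject H₀: no

x̄₁=37.524, s₁=9.152, n₁=21
x̄₂=32.889, s₂=8.195, n₂=18
s_p² = [20·9.152² + 17·8.195²]/37 = 76.1356
SE = √(s_p²·(1/21+1/18)) = 2.8027
t = (37.524−32.889)/2.8027 = 1.6537
df = 37
p-value (one-sided, H₁ greater) = 0.05332
At α=0.05: p ≥ α → fail to reject H₀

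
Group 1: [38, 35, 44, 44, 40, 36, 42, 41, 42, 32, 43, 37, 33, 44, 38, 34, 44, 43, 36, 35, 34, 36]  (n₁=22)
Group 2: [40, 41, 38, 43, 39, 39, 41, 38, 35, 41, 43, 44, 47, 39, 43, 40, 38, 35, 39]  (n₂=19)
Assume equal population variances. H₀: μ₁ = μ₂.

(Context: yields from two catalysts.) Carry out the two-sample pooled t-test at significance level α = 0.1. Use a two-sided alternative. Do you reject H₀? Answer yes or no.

reject H₀: no

x̄₁=38.682, s₁=4.099, n₁=22
x̄₂=40.158, s₂=2.986, n₂=19
s_p² = [21·4.099² + 18·2.986²]/39 = 13.1615
SE = √(s_p²·(1/22+1/19)) = 1.1362
t = (38.682−40.158)/1.1362 = -1.2991
df = 39
p-value (two-sided) = 0.20153
At α=0.1: p ≥ α → fail to reject H₀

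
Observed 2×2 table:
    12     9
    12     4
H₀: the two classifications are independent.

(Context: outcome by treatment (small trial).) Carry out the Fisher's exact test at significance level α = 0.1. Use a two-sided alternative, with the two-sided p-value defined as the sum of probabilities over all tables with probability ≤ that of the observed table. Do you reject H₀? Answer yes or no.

Margins: r₁=21, r₂=16, c₁=24, c₂=13, n=37
p_obs = C(21,12)·C(16,12)/C(37,24); sum pmf over tables with pmf ≤ p_obs
p-value (two-sided) = 0.31486
At α=0.1: p ≥ α → fail to reject H₀

reject H₀: no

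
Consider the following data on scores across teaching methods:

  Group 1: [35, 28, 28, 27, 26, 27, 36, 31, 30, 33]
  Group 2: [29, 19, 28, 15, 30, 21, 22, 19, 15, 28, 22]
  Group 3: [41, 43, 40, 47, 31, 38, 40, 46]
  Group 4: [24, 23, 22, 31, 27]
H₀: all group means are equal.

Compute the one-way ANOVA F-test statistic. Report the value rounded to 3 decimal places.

Group means [30.10, 22.55, 40.75, 25.40], grand mean 29.471
SSB = Σnᵢ(x̄ᵢ−x̄)² = 1632.143; SSW = ΣΣ(x−x̄ᵢ)² = 640.327
MSB = 1632.143/3 = 544.0478; MSW = 640.327/30 = 21.3442
F = MSB/MSW = 25.4892
df = (3, 30)

test statistic = 25.489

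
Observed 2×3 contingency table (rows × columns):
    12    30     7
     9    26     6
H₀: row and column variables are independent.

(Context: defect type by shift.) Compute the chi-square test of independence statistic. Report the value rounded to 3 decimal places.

Row totals [49, 41], col totals [21, 56, 13], n=90
χ² = (12−11.43)²/11.43 + (30−30.49)²/30.49 + (7−7.08)²/7.08 + (9−9.57)²/9.57 + (26−25.51)²/25.51 + (6−5.92)²/5.92 = 0.0807
df = 2

test statistic = 0.081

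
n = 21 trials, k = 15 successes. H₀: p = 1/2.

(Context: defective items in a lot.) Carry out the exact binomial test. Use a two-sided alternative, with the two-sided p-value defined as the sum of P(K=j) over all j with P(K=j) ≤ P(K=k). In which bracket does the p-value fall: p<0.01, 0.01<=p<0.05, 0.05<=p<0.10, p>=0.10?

Exact binomial: n=21, k=15, p₀=1/2=0.5000
P(X=j) = C(n,j)·p₀^j·(1−p₀)^(n−j); p = Σ P(X=j) over j with P(X=j) ≤ P(X=15)
p-value (two-sided) = 0.07835
→ bracket: 0.05<=p<0.10

p-value bracket: 0.05<=p<0.10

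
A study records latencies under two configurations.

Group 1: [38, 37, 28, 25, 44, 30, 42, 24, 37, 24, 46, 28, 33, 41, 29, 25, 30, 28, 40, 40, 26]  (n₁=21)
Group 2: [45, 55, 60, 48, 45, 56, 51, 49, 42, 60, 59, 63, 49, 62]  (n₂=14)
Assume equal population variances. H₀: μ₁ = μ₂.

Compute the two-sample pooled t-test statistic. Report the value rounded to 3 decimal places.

x̄₁=33.095, s₁=7.204, n₁=21
x̄₂=53.143, s₂=7.004, n₂=14
s_p² = [20·7.204² + 13·7.004²]/33 = 50.7734
SE = √(s_p²·(1/21+1/14)) = 2.4585
t = (33.095−53.143)/2.4585 = -8.1543
df = 33

test statistic = -8.154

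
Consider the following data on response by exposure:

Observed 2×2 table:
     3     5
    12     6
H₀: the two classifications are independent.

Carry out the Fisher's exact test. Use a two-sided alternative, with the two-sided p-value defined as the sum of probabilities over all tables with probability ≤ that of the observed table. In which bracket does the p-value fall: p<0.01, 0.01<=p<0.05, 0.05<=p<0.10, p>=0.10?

p-value bracket: p>=0.10

Margins: r₁=8, r₂=18, c₁=15, c₂=11, n=26
p_obs = C(8,3)·C(18,12)/C(26,15); sum pmf over tables with pmf ≤ p_obs
p-value (two-sided) = 0.21831
→ bracket: p>=0.10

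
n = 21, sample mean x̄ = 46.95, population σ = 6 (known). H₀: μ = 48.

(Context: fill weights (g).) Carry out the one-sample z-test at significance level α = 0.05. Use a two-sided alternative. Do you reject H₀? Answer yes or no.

SE = σ/√n = 6/√21 = 1.3093
z = (x̄−μ₀)/SE = (46.95−48)/1.3093 = -0.8020
p-value (two-sided) = 0.42258
At α=0.05: p ≥ α → fail to reject H₀

reject H₀: no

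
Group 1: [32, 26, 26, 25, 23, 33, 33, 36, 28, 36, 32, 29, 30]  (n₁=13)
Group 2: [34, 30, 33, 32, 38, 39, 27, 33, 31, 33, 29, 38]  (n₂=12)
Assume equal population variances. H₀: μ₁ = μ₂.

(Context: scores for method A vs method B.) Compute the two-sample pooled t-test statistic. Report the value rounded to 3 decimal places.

test statistic = -1.990

x̄₁=29.923, s₁=4.173, n₁=13
x̄₂=33.083, s₂=3.728, n₂=12
s_p² = [12·4.173² + 11·3.728²]/23 = 15.7322
SE = √(s_p²·(1/13+1/12)) = 1.5878
t = (29.923−33.083)/1.5878 = -1.9903
df = 23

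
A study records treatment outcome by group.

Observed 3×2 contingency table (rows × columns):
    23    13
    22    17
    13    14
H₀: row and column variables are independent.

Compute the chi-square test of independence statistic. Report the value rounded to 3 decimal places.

Row totals [36, 39, 27], col totals [58, 44], n=102
χ² = (23−20.47)²/20.47 + (13−15.53)²/15.53 + (22−22.18)²/22.18 + (17−16.82)²/16.82 + (13−15.35)²/15.35 + (14−11.65)²/11.65 = 1.5637
df = 2

test statistic = 1.564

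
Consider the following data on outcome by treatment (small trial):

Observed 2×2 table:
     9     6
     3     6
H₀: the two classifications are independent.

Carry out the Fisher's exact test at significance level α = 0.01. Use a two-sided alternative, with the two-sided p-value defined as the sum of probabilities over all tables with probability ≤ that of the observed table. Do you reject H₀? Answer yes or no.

Margins: r₁=15, r₂=9, c₁=12, c₂=12, n=24
p_obs = C(15,9)·C(9,3)/C(24,12); sum pmf over tables with pmf ≤ p_obs
p-value (two-sided) = 0.40032
At α=0.01: p ≥ α → fail to reject H₀

reject H₀: no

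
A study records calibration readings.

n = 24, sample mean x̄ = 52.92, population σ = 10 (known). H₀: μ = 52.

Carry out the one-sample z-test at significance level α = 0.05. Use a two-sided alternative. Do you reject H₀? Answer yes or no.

reject H₀: no

SE = σ/√n = 10/√24 = 2.0412
z = (x̄−μ₀)/SE = (52.92−52)/2.0412 = 0.4507
p-value (two-sided) = 0.65220
At α=0.05: p ≥ α → fail to reject H₀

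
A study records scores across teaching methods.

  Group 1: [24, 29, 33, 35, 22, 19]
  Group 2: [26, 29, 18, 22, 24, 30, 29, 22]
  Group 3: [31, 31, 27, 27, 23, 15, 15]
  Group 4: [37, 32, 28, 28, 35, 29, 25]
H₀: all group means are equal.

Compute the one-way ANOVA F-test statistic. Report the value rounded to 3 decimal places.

test statistic = 1.944

Group means [27.00, 25.00, 24.14, 30.57], grand mean 26.607
SSB = Σnᵢ(x̄ᵢ−x̄)² = 174.107; SSW = ΣΣ(x−x̄ᵢ)² = 716.571
MSB = 174.107/3 = 58.0357; MSW = 716.571/24 = 29.8571
F = MSB/MSW = 1.9438
df = (3, 24)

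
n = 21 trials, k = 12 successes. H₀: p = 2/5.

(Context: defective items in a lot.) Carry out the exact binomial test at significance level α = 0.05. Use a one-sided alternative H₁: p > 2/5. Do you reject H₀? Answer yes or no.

reject H₀: no

Exact binomial: n=21, k=12, p₀=2/5=0.4000
P(X≥12) from Σ C(n,i)·p₀^i·(1−p₀)^(n−i)
p-value (one-sided, H₁ greater) = 0.08492
At α=0.05: p ≥ α → fail to reject H₀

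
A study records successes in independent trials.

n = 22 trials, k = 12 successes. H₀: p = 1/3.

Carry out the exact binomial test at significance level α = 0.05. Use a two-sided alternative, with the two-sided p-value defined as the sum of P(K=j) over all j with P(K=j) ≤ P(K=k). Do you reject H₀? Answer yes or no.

reject H₀: yes

Exact binomial: n=22, k=12, p₀=1/3=0.3333
P(X=j) = C(n,j)·p₀^j·(1−p₀)^(n−j); p = Σ P(X=j) over j with P(X=j) ≤ P(X=12)
p-value (two-sided) = 0.04203
At α=0.05: p < α → reject H₀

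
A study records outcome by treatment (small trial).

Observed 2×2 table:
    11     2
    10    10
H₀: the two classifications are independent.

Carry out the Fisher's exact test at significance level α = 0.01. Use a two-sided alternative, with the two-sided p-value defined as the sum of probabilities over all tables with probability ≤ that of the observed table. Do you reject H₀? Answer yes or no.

reject H₀: no

Margins: r₁=13, r₂=20, c₁=21, c₂=12, n=33
p_obs = C(13,11)·C(20,10)/C(33,21); sum pmf over tables with pmf ≤ p_obs
p-value (two-sided) = 0.06715
At α=0.01: p ≥ α → fail to reject H₀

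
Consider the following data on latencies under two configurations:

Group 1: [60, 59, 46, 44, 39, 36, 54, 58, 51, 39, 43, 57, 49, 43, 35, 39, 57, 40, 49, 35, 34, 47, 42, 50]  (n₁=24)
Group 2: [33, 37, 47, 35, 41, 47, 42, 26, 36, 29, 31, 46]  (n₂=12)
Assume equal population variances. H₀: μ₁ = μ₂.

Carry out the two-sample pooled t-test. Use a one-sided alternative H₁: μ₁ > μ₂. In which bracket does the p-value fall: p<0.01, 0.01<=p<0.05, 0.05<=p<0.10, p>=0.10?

x̄₁=46.083, s₁=8.293, n₁=24
x̄₂=37.500, s₂=7.141, n₂=12
s_p² = [23·8.293² + 11·7.141²]/34 = 63.0245
SE = √(s_p²·(1/24+1/12)) = 2.8068
t = (46.083−37.500)/2.8068 = 3.0581
df = 34
p-value (one-sided, H₁ greater) = 0.00216
→ bracket: p<0.01

p-value bracket: p<0.01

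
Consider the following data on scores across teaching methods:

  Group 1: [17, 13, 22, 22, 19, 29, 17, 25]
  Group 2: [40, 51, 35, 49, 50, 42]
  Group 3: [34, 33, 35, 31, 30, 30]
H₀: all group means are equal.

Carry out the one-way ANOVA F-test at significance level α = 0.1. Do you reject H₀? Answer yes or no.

Group means [20.50, 44.50, 32.17], grand mean 31.200
SSB = Σnᵢ(x̄ᵢ−x̄)² = 1982.867; SSW = ΣΣ(x−x̄ᵢ)² = 412.333
MSB = 1982.867/2 = 991.4333; MSW = 412.333/17 = 24.2549
F = MSB/MSW = 40.8756
df = (2, 17)
p-value (upper-tail) = 0.00000
At α=0.1: p < α → reject H₀

reject H₀: yes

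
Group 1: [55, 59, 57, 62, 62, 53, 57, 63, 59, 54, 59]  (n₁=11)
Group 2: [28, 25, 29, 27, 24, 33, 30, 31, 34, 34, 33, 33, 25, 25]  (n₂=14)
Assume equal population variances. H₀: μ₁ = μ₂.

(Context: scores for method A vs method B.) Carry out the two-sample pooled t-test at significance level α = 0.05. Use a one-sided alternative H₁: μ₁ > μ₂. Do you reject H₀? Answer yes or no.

reject H₀: yes

x̄₁=58.182, s₁=3.341, n₁=11
x̄₂=29.357, s₂=3.713, n₂=14
s_p² = [10·3.341² + 13·3.713²]/23 = 12.6457
SE = √(s_p²·(1/11+1/14)) = 1.4328
t = (58.182−29.357)/1.4328 = 20.1179
df = 23
p-value (one-sided, H₁ greater) = 0.00000
At α=0.05: p < α → reject H₀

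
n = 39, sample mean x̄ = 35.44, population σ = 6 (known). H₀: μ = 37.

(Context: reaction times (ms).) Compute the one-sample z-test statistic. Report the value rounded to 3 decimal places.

test statistic = -1.624

SE = σ/√n = 6/√39 = 0.9608
z = (x̄−μ₀)/SE = (35.44−37)/0.9608 = -1.6237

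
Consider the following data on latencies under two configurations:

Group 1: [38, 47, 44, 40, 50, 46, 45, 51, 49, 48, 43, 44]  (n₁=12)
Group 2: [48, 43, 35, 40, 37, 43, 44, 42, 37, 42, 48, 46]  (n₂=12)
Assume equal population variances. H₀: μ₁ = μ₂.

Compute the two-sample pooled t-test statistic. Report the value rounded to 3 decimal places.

test statistic = 2.002

x̄₁=45.417, s₁=3.919, n₁=12
x̄₂=42.083, s₂=4.231, n₂=12
s_p² = [11·3.919² + 11·4.231²]/22 = 16.6288
SE = √(s_p²·(1/12+1/12)) = 1.6648
t = (45.417−42.083)/1.6648 = 2.0023
df = 22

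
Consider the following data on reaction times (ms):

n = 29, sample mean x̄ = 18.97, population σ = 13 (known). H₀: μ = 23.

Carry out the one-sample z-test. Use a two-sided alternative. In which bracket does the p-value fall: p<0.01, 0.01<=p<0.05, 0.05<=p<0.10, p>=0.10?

SE = σ/√n = 13/√29 = 2.4140
z = (x̄−μ₀)/SE = (18.97−23)/2.4140 = -1.6694
p-value (two-sided) = 0.09504
→ bracket: 0.05<=p<0.10

p-value bracket: 0.05<=p<0.10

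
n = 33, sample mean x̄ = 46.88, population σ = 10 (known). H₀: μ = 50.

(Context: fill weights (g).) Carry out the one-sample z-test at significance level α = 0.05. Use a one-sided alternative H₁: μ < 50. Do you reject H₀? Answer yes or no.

SE = σ/√n = 10/√33 = 1.7408
z = (x̄−μ₀)/SE = (46.88−50)/1.7408 = -1.7923
p-value (one-sided, H₁ less) = 0.03654
At α=0.05: p < α → reject H₀

reject H₀: yes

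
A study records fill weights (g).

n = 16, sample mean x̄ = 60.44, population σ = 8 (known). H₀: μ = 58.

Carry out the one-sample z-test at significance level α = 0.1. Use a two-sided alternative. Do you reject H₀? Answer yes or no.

reject H₀: no

SE = σ/√n = 8/√16 = 2.0000
z = (x̄−μ₀)/SE = (60.44−58)/2.0000 = 1.2200
p-value (two-sided) = 0.22246
At α=0.1: p ≥ α → fail to reject H₀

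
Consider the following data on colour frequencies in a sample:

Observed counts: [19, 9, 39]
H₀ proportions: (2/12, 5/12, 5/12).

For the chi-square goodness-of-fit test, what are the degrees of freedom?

degrees of freedom = 2

df = k − 1 = 3 − 1 = 2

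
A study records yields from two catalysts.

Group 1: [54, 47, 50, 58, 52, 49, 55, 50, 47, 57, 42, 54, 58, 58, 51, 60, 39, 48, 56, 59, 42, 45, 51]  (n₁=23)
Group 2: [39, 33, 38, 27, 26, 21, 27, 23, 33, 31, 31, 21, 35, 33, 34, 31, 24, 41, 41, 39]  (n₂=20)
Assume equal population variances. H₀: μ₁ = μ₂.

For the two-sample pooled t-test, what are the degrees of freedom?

degrees of freedom = 41

df = n₁ + n₂ − 2 = 23 + 20 − 2 = 41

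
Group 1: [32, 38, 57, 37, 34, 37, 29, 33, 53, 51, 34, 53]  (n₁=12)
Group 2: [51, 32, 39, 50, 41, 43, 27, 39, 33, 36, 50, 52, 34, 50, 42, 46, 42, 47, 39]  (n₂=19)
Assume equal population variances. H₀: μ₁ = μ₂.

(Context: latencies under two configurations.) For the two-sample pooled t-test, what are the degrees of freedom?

df = n₁ + n₂ − 2 = 12 + 19 − 2 = 29

degrees of freedom = 29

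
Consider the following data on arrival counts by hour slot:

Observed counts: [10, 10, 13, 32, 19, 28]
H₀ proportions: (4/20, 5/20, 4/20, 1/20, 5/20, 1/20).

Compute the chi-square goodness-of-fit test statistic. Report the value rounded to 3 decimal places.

test statistic = 239.330

n = 112; E_i = n·p_i = [22.40, 28.00, 22.40, 5.60, 28.00, 5.60]
χ² = (10−22.40)²/22.40 + (10−28.00)²/28.00 + (13−22.40)²/22.40 + (32−5.60)²/5.60 + (19−28.00)²/28.00 + (28−5.60)²/5.60 = 239.3304
df = 5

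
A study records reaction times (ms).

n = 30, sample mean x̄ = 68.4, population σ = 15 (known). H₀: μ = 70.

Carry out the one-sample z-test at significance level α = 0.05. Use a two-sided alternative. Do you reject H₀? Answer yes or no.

reject H₀: no

SE = σ/√n = 15/√30 = 2.7386
z = (x̄−μ₀)/SE = (68.4−70)/2.7386 = -0.5842
p-value (two-sided) = 0.55906
At α=0.05: p ≥ α → fail to reject H₀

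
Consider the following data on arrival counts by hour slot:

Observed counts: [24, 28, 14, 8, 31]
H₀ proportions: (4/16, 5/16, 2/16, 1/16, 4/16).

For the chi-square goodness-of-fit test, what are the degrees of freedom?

degrees of freedom = 4

df = k − 1 = 5 − 1 = 4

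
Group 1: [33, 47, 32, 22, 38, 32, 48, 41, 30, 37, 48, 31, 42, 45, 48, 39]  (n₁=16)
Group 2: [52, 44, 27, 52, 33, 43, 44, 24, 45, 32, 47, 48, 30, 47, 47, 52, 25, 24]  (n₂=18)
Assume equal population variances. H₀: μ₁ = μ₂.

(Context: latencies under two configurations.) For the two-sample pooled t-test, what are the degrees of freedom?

df = n₁ + n₂ − 2 = 16 + 18 − 2 = 32

degrees of freedom = 32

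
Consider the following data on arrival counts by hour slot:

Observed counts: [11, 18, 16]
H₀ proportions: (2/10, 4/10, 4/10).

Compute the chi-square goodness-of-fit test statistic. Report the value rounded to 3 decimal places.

n = 45; E_i = n·p_i = [9.00, 18.00, 18.00]
χ² = (11−9.00)²/9.00 + (18−18.00)²/18.00 + (16−18.00)²/18.00 = 0.6667
df = 2

test statistic = 0.667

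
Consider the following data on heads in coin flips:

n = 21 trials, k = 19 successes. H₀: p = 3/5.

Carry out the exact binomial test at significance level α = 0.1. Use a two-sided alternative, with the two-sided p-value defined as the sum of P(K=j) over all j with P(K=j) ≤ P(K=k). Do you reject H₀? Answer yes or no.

Exact binomial: n=21, k=19, p₀=3/5=0.6000
P(X=j) = C(n,j)·p₀^j·(1−p₀)^(n−j); p = Σ P(X=j) over j with P(X=j) ≤ P(X=19)
p-value (two-sided) = 0.00321
At α=0.1: p < α → reject H₀

reject H₀: yes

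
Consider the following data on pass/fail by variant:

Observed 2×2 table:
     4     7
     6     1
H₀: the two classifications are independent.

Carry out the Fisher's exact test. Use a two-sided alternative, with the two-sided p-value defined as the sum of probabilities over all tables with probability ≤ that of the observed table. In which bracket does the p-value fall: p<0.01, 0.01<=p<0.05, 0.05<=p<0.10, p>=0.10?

p-value bracket: 0.05<=p<0.10

Margins: r₁=11, r₂=7, c₁=10, c₂=8, n=18
p_obs = C(11,4)·C(7,6)/C(18,10); sum pmf over tables with pmf ≤ p_obs
p-value (two-sided) = 0.06561
→ bracket: 0.05<=p<0.10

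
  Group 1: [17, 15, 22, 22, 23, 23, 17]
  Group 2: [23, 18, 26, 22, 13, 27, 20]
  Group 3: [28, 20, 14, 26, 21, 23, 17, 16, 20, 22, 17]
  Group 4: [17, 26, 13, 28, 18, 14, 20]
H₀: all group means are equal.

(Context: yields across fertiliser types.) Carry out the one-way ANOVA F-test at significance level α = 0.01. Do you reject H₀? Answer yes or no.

reject H₀: no

Group means [19.86, 21.29, 20.36, 19.43], grand mean 20.250
SSB = Σnᵢ(x̄ᵢ−x̄)² = 13.455; SSW = ΣΣ(x−x̄ᵢ)² = 586.545
MSB = 13.455/3 = 4.4848; MSW = 586.545/28 = 20.9481
F = MSB/MSW = 0.2141
df = (3, 28)
p-value (upper-tail) = 0.88578
At α=0.01: p ≥ α → fail to reject H₀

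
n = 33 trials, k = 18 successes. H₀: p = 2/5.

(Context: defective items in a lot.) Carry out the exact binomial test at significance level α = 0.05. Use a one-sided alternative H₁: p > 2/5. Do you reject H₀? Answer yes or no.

reject H₀: no

Exact binomial: n=33, k=18, p₀=2/5=0.4000
P(X≥18) from Σ C(n,i)·p₀^i·(1−p₀)^(n−i)
p-value (one-sided, H₁ greater) = 0.06455
At α=0.05: p ≥ α → fail to reject H₀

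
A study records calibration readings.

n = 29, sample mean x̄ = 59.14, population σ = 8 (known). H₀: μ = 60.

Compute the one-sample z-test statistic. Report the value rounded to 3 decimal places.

SE = σ/√n = 8/√29 = 1.4856
z = (x̄−μ₀)/SE = (59.14−60)/1.4856 = -0.5789

test statistic = -0.579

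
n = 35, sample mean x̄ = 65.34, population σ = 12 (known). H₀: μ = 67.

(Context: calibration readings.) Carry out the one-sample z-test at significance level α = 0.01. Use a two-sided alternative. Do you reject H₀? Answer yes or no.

reject H₀: no

SE = σ/√n = 12/√35 = 2.0284
z = (x̄−μ₀)/SE = (65.34−67)/2.0284 = -0.8184
p-value (two-sided) = 0.41313
At α=0.01: p ≥ α → fail to reject H₀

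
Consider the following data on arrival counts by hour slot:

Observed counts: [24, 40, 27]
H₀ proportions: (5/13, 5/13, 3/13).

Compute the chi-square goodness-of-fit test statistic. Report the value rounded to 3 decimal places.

n = 91; E_i = n·p_i = [35.00, 35.00, 21.00]
χ² = (24−35.00)²/35.00 + (40−35.00)²/35.00 + (27−21.00)²/21.00 = 5.8857
df = 2

test statistic = 5.886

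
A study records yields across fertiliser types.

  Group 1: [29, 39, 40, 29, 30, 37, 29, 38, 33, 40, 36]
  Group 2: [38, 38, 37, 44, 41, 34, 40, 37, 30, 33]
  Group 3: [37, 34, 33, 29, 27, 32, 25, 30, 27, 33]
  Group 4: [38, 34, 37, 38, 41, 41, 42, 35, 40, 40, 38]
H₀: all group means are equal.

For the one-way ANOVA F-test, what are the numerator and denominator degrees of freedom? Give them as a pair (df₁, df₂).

degrees of freedom = [3, 38]

k = 4 groups, N = 42 total
df = (k−1, N−k) = (4−1, 42−4) = (3, 38)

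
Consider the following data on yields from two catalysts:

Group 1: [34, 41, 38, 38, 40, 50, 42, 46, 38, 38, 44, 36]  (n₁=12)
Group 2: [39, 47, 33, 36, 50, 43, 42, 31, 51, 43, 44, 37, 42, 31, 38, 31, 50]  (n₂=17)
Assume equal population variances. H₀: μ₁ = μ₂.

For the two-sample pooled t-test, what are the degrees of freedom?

degrees of freedom = 27

df = n₁ + n₂ − 2 = 12 + 17 − 2 = 27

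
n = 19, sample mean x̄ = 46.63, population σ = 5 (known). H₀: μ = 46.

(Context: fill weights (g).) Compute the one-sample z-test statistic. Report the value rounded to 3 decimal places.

test statistic = 0.549

SE = σ/√n = 5/√19 = 1.1471
z = (x̄−μ₀)/SE = (46.63−46)/1.1471 = 0.5492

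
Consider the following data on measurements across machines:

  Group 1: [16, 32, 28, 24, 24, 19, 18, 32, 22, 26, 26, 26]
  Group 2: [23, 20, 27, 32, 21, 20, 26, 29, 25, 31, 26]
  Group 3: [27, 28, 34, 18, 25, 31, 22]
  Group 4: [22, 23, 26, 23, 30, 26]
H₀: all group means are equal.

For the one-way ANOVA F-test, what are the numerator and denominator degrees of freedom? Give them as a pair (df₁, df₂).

degrees of freedom = [3, 32]

k = 4 groups, N = 36 total
df = (k−1, N−k) = (4−1, 36−4) = (3, 32)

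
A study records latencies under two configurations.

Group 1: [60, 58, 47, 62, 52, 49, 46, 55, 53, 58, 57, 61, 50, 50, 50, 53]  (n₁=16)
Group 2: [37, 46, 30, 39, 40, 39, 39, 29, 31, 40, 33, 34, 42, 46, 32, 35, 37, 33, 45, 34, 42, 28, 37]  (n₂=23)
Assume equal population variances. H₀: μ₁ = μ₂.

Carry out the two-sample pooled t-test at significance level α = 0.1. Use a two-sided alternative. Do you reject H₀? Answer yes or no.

reject H₀: yes

x̄₁=53.812, s₁=5.049, n₁=16
x̄₂=36.870, s₂=5.286, n₂=23
s_p² = [15·5.049² + 22·5.286²]/37 = 26.9472
SE = √(s_p²·(1/16+1/23)) = 1.6899
t = (53.812−36.870)/1.6899 = 10.0259
df = 37
p-value (two-sided) = 0.00000
At α=0.1: p < α → reject H₀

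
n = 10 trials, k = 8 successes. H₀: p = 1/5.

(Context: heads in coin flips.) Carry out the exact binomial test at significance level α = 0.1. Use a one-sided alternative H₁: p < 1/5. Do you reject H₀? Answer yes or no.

Exact binomial: n=10, k=8, p₀=1/5=0.2000
P(X≤8) from Σ C(n,i)·p₀^i·(1−p₀)^(n−i)
p-value (one-sided, H₁ less) = 1.00000
At α=0.1: p ≥ α → fail to reject H₀

reject H₀: no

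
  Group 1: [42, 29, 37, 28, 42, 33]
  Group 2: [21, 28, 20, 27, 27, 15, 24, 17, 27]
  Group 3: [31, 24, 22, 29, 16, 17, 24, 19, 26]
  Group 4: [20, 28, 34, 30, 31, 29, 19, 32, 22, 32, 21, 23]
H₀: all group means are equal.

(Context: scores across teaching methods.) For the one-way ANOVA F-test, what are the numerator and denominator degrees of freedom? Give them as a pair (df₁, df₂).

degrees of freedom = [3, 32]

k = 4 groups, N = 36 total
df = (k−1, N−k) = (4−1, 36−4) = (3, 32)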